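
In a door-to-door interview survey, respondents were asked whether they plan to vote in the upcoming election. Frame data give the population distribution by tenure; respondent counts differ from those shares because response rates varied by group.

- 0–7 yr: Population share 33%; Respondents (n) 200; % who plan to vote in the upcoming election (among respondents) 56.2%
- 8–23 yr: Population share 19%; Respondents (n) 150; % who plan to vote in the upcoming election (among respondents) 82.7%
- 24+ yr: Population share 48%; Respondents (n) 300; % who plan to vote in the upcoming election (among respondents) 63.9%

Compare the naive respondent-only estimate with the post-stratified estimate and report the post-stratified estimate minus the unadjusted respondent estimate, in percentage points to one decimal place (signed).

-0.9 percentage points

Without adjustment, the pooled respondent share is:
  (200/650)×56.2 + (150/650)×82.7 + (300/650)×63.9 = 65.8692%
Reweighting by population tenure shares:
  0.33×56.2 + 0.19×82.7 + 0.48×63.9 = 64.931%
Difference = 64.931 − 65.8692 = -0.9382 pp.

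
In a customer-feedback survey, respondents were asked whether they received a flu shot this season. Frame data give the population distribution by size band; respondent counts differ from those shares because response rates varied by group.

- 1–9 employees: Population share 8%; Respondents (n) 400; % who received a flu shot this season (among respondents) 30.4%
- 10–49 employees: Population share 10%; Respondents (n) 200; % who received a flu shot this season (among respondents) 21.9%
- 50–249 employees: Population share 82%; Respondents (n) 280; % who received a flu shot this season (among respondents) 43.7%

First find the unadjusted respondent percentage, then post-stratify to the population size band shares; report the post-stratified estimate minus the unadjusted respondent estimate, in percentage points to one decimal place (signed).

Unadjusted (pooled respondent) estimate weights by respondent counts:
  (400/880)×30.4 + (200/880)×21.9 + (280/880)×43.7 = 32.7%
Post-stratified estimate weights by population shares:
  0.08×30.4 + 0.1×21.9 + 0.82×43.7 = 40.456%
Difference = 40.456 − 32.7 = 7.756 pp.

+7.8 percentage points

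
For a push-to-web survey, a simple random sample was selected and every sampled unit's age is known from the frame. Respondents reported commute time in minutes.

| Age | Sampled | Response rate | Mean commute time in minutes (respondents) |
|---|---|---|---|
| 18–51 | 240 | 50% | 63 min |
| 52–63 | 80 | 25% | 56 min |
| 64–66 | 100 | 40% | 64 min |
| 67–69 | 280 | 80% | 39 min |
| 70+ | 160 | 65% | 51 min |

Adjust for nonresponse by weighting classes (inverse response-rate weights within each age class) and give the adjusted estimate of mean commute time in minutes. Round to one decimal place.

Inverse-response-rate weighting restores each class to its sampled count, so class totals weight by n_sampled:
  18–51: 240 × 63 = 15,120
  52–63: 80 × 56 = 4480
  64–66: 100 × 64 = 6400
  67–69: 280 × 39 = 10,920
  70+: 160 × 51 = 8160
Adjusted estimate = 45,080 / 860 = 52.4186 → 52.4.

52.4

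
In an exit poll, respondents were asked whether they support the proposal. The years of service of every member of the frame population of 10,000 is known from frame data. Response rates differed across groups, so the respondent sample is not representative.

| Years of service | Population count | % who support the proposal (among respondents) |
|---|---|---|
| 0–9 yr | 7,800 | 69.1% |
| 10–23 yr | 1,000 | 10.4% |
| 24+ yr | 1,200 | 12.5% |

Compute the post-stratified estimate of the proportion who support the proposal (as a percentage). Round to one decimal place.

56.4%

Reweight to the known years of service distribution:
  0–9 yr: (7,800/10,000) × 69.1 = 53.898
  10–23 yr: (1,000/10,000) × 10.4 = 1.04
  24+ yr: (1,200/10,000) × 12.5 = 1.5
Post-stratified estimate = 56.438 → 56.4%.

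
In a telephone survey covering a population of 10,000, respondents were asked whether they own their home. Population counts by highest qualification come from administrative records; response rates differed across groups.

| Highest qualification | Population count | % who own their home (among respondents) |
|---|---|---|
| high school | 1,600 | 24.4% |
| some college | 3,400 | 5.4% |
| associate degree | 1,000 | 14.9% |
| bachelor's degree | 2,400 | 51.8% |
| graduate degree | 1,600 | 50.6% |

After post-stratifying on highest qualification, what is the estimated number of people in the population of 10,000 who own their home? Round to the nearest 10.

2,780

Each cell contributes its population count × the respondent rate:
  high school: 1,600 × 24.4% = 390.4
  some college: 3,400 × 5.4% = 183.6
  associate degree: 1,000 × 14.9% = 149
  bachelor's degree: 2,400 × 51.8% = 1243.2
  graduate degree: 1,600 × 50.6% = 809.6
Estimated total = 2775.8 → 2,780.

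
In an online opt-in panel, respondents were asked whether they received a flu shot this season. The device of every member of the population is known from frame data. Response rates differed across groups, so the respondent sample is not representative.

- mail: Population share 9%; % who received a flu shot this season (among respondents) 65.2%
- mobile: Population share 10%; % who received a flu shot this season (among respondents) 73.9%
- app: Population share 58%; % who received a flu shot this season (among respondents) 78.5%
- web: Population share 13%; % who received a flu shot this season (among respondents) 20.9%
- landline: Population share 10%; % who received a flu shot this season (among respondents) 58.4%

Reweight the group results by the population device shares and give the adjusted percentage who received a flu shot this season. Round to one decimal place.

67.3%

Reweight to the known device distribution:
  mail: 0.09 × 65.2 = 5.868
  mobile: 0.1 × 73.9 = 7.39
  app: 0.58 × 78.5 = 45.53
  web: 0.13 × 20.9 = 2.717
  landline: 0.1 × 58.4 = 5.84
Post-stratified estimate = 67.345 → 67.3%.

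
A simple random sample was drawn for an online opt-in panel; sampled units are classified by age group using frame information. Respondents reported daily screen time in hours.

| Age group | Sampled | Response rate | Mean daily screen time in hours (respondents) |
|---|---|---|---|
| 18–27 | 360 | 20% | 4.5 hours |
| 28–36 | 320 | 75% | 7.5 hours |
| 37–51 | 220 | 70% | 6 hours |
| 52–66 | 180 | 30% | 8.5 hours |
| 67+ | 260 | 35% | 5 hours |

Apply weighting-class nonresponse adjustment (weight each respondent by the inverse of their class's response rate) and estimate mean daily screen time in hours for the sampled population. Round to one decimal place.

6.1

Each respondent's weight = sampled/responded in their class; summing within a class gives n_sampled, so:
  18–27: 360 × 4.5 = 1620
  28–36: 320 × 7.5 = 2400
  37–51: 220 × 6 = 1320
  52–66: 180 × 8.5 = 1530
  67+: 260 × 5 = 1300
Adjusted estimate = 8170 / 1,340 = 6.09701 → 6.1.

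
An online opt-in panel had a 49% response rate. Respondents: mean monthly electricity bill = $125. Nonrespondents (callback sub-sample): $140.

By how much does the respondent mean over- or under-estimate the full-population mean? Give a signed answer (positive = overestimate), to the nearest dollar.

-$8

Nonresponse fraction = 1 − 0.49 = 0.51.
Bias = (nonresponse fraction) × (respondent mean − nonrespondent mean)
     = 0.51 × (125 − 140) = 0.51 × -15 = -7.65.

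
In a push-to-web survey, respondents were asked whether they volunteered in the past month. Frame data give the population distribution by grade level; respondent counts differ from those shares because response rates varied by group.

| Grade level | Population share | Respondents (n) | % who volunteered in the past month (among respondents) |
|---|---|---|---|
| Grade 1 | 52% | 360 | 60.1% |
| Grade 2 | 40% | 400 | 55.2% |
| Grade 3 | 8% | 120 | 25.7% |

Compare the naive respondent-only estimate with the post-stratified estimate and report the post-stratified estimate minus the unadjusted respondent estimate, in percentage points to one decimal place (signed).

Unadjusted (pooled respondent) estimate weights by respondent counts:
  (360/880)×60.1 + (400/880)×55.2 + (120/880)×25.7 = 53.1818%
Reweighting by population grade level shares:
  0.52×60.1 + 0.4×55.2 + 0.08×25.7 = 55.388%
Difference = 55.388 − 53.1818 = 2.2062 pp.

+2.2 percentage points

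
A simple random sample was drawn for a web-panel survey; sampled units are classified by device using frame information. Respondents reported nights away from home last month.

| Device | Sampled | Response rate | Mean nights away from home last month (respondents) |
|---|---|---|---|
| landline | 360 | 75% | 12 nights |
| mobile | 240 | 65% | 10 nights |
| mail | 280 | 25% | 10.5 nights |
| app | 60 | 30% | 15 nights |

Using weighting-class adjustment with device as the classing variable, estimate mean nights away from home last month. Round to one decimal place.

11.2

Weighting each respondent by the inverse class response rate inflates each class back to its sampled size, so the class weight is n_sampled:
  landline: 360 × 12 = 4320
  mobile: 240 × 10 = 2400
  mail: 280 × 10.5 = 2940
  app: 60 × 15 = 900
Adjusted estimate = 10,560 / 940 = 11.234 → 11.2.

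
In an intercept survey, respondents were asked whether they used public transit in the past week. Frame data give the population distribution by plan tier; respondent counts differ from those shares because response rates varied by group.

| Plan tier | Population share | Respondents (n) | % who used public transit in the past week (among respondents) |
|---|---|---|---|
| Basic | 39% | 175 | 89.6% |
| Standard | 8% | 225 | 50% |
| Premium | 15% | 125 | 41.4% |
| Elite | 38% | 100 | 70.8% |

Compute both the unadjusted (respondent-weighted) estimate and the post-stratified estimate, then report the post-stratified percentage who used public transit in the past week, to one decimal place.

Unadjusted (pooled respondent) estimate weights by respondent counts:
  (175/625)×89.6 + (225/625)×50 + (125/625)×41.4 + (100/625)×70.8 = 62.696%
Reweighting by population plan tier shares:
  0.39×89.6 + 0.08×50 + 0.15×41.4 + 0.38×70.8 = 72.058%

72.1%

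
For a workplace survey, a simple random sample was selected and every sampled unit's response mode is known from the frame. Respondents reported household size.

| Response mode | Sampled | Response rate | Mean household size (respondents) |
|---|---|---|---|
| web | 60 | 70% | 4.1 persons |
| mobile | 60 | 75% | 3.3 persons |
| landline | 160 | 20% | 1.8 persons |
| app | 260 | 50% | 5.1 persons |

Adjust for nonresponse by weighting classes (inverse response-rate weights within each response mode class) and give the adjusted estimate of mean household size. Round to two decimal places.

With weight = n_sampled/n_responded per class, the weighted class total is n_sampled:
  web: 60 × 4.1 = 246
  mobile: 60 × 3.3 = 198
  landline: 160 × 1.8 = 288
  app: 260 × 5.1 = 1326
Adjusted estimate = 2058 / 540 = 3.81111 → 3.81.

3.81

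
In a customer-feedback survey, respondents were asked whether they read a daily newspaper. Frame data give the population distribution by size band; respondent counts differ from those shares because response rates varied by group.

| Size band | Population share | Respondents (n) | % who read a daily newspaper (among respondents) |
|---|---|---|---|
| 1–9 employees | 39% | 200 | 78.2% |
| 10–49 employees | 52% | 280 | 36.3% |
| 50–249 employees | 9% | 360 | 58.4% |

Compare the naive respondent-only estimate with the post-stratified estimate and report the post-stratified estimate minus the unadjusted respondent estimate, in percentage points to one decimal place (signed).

-1.1 percentage points

Without adjustment, the pooled respondent share is:
  (200/840)×78.2 + (280/840)×36.3 + (360/840)×58.4 = 55.7476%
Post-stratified estimate weights by population shares:
  0.39×78.2 + 0.52×36.3 + 0.09×58.4 = 54.63%
Difference = 54.63 − 55.7476 = -1.1176 pp.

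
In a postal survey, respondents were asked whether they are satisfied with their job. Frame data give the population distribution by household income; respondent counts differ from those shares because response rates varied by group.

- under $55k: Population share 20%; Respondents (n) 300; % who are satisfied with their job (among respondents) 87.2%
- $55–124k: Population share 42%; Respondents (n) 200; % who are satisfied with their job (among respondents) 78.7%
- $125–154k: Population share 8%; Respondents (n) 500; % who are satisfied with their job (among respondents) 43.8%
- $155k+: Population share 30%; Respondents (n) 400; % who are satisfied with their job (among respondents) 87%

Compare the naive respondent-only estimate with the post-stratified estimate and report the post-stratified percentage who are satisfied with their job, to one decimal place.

Unadjusted (pooled respondent) estimate weights by respondent counts:
  (300/1400)×87.2 + (200/1400)×78.7 + (500/1400)×43.8 + (400/1400)×87 = 70.4286%
Reweighting by population household income shares:
  0.2×87.2 + 0.42×78.7 + 0.08×43.8 + 0.3×87 = 80.098%

80.1%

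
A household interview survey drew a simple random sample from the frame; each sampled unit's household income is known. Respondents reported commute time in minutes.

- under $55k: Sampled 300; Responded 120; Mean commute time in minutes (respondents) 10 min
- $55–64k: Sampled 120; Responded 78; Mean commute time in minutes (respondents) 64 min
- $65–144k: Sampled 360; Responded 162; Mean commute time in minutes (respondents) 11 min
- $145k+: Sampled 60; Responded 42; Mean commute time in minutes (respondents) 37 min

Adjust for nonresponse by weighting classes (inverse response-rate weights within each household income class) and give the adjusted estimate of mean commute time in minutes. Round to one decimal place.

20.1

Class response rates: under $55k 120/300 = 40%, $55–64k 78/120 = 65%, $65–144k 162/360 = 45%, $145k+ 42/60 = 70%.
Weighting each respondent by the inverse class response rate inflates each class back to its sampled size, so the class weight is n_sampled:
  under $55k: 300 × 10 = 3000
  $55–64k: 120 × 64 = 7680
  $65–144k: 360 × 11 = 3960
  $145k+: 60 × 37 = 2220
Adjusted estimate = 16,860 / 840 = 20.0714 → 20.1.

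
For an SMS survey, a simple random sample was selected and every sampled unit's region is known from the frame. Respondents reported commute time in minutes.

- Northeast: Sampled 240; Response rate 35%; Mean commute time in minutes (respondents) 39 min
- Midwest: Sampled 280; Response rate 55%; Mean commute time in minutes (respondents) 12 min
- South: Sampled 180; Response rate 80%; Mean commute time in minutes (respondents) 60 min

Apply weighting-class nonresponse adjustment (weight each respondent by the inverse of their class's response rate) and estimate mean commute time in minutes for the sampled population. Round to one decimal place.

33.6

Each respondent's weight = sampled/responded in their class; summing within a class gives n_sampled, so:
  Northeast: 240 × 39 = 9360
  Midwest: 280 × 12 = 3360
  South: 180 × 60 = 10,800
Adjusted estimate = 23,520 / 700 = 33.6 → 33.6.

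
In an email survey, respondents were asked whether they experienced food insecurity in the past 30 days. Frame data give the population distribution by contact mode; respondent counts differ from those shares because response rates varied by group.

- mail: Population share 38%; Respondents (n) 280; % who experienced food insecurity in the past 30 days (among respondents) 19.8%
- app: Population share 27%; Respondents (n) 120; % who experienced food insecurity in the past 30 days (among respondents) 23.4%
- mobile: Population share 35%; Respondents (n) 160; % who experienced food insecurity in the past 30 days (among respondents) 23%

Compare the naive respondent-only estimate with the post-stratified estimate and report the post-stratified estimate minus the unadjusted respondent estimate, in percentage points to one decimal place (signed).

+0.4 percentage points

Without adjustment, the pooled respondent share is:
  (280/560)×19.8 + (120/560)×23.4 + (160/560)×23 = 21.4857%
Post-stratifying to population shares instead:
  0.38×19.8 + 0.27×23.4 + 0.35×23 = 21.892%
Difference = 21.892 − 21.4857 = 0.4063 pp.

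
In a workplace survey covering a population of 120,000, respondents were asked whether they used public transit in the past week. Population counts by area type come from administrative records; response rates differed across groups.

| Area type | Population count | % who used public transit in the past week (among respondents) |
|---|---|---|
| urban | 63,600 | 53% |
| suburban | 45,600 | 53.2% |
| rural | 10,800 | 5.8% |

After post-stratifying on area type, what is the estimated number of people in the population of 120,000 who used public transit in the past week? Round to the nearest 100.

58,600

Apply each group's respondent rate to its population count:
  urban: 63,600 × 53% = 33,708
  suburban: 45,600 × 53.2% = 24259.2
  rural: 10,800 × 5.8% = 626.4
Estimated total = 58593.6 → 58,600.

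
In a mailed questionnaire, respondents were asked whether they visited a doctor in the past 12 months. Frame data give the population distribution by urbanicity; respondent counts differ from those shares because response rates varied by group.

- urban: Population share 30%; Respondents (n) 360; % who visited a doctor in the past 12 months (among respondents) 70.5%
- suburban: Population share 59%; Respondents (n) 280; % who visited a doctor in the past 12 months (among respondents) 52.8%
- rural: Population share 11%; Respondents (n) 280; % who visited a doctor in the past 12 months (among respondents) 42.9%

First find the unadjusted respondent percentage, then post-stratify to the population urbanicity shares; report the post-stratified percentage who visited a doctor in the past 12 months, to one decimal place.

57.0%

Without adjustment, the pooled respondent share is:
  (360/920)×70.5 + (280/920)×52.8 + (280/920)×42.9 = 56.713%
Post-stratifying to population shares instead:
  0.3×70.5 + 0.59×52.8 + 0.11×42.9 = 57.021%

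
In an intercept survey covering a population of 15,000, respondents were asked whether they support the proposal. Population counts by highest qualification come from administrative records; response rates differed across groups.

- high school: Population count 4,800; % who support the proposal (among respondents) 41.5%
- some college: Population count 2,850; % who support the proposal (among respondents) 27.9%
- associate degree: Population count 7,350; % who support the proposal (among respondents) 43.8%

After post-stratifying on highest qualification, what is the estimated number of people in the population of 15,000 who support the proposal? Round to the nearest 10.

Apply each group's respondent rate to its population count:
  high school: 4,800 × 41.5% = 1992
  some college: 2,850 × 27.9% = 795.15
  associate degree: 7,350 × 43.8% = 3219.3
Estimated total = 6006.45 → 6,010.

6,010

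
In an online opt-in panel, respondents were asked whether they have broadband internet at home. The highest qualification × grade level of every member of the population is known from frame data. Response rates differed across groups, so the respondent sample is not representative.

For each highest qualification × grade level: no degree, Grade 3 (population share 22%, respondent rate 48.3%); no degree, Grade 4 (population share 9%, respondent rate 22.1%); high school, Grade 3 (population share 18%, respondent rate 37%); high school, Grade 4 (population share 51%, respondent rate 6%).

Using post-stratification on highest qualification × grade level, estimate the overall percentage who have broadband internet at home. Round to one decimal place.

Post-stratification weights by population share, not respondent share:
  no degree, Grade 3: 0.22 × 48.3 = 10.626
  no degree, Grade 4: 0.09 × 22.1 = 1.989
  high school, Grade 3: 0.18 × 37 = 6.66
  high school, Grade 4: 0.51 × 6 = 3.06
Post-stratified estimate = 22.335 → 22.3%.

22.3%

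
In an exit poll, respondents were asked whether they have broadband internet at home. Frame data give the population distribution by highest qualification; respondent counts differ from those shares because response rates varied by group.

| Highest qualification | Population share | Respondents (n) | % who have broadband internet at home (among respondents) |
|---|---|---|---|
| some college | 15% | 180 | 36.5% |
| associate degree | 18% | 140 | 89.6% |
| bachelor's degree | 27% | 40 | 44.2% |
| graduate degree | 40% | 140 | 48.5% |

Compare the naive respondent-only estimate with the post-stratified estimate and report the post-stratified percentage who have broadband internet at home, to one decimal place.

52.9%

Unadjusted (pooled respondent) estimate weights by respondent counts:
  (180/500)×36.5 + (140/500)×89.6 + (40/500)×44.2 + (140/500)×48.5 = 55.344%
Post-stratified estimate weights by population shares:
  0.15×36.5 + 0.18×89.6 + 0.27×44.2 + 0.4×48.5 = 52.937%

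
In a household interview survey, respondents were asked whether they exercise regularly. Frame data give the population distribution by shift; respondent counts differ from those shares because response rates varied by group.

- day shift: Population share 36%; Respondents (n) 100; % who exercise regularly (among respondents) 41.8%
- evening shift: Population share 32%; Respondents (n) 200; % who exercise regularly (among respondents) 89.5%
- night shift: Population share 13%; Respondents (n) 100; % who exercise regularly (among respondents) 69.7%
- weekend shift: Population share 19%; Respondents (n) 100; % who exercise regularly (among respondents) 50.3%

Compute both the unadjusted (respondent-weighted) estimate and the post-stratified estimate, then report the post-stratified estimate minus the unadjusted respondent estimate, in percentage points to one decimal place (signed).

Naive respondent-only estimate (weights = respondent counts):
  (100/500)×41.8 + (200/500)×89.5 + (100/500)×69.7 + (100/500)×50.3 = 68.16%
Post-stratified estimate weights by population shares:
  0.36×41.8 + 0.32×89.5 + 0.13×69.7 + 0.19×50.3 = 62.306%
Difference = 62.306 − 68.16 = -5.854 pp.

-5.9 percentage points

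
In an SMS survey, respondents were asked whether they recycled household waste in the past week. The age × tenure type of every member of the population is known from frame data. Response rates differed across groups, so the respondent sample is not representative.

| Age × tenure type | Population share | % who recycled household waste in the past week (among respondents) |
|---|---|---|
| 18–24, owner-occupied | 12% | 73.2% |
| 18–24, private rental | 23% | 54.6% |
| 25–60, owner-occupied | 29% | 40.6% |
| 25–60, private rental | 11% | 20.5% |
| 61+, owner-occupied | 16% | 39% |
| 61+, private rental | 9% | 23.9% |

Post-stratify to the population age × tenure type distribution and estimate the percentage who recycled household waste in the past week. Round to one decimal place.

43.8%

Post-stratification weights by population share, not respondent share:
  18–24, owner-occupied: 0.12 × 73.2 = 8.784
  18–24, private rental: 0.23 × 54.6 = 12.558
  25–60, owner-occupied: 0.29 × 40.6 = 11.774
  25–60, private rental: 0.11 × 20.5 = 2.255
  61+, owner-occupied: 0.16 × 39 = 6.24
  61+, private rental: 0.09 × 23.9 = 2.151
Post-stratified estimate = 43.762 → 43.8%.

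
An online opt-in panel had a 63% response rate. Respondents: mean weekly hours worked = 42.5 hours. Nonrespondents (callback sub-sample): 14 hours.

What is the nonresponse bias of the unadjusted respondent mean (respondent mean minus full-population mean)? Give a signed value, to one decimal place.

Nonresponse fraction = 1 − 0.63 = 0.37.
Bias = (nonresponse fraction) × (respondent mean − nonrespondent mean)
     = 0.37 × (42.5 − 14) = 0.37 × 28.5 = 10.545.

+10.5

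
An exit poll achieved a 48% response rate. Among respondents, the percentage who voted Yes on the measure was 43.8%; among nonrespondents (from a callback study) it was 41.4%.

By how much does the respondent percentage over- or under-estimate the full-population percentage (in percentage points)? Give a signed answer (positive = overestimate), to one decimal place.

Nonresponse fraction = 1 − 0.48 = 0.52.
Bias = (nonresponse fraction) × (respondent percentage − nonrespondent percentage)
     = 0.52 × (43.8 − 41.4) = 0.52 × 2.4 = 1.248.

+1.2 percentage points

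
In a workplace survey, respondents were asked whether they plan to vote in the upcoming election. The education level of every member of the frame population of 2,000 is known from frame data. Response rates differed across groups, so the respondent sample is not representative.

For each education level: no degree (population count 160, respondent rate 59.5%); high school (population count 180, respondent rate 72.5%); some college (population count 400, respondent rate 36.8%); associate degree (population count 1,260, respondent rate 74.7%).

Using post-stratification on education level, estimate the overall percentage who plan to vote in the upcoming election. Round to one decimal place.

65.7%

Post-stratification weights by population share, not respondent share:
  no degree: (160/2,000) × 59.5 = 4.76
  high school: (180/2,000) × 72.5 = 6.525
  some college: (400/2,000) × 36.8 = 7.36
  associate degree: (1,260/2,000) × 74.7 = 47.061
Post-stratified estimate = 65.706 → 65.7%.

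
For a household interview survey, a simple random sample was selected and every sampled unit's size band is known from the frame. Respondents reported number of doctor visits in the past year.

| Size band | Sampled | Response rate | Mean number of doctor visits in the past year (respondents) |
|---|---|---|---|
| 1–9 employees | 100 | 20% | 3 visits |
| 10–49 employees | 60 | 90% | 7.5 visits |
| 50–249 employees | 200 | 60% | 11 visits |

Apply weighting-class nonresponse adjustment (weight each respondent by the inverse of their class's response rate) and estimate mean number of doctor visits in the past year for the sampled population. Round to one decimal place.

Each respondent's weight = sampled/responded in their class; summing within a class gives n_sampled, so:
  1–9 employees: 100 × 3 = 300
  10–49 employees: 60 × 7.5 = 450
  50–249 employees: 200 × 11 = 2200
Adjusted estimate = 2950 / 360 = 8.19444 → 8.2.

8.2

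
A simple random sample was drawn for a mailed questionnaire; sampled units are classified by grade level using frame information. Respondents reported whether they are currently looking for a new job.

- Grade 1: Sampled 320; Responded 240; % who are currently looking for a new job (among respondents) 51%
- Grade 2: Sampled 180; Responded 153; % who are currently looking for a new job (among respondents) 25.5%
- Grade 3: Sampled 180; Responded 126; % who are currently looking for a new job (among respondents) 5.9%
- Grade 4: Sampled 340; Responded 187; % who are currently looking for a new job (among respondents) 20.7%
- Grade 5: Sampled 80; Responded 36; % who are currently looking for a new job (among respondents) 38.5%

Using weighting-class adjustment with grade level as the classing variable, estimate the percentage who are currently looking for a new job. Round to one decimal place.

Class response rates: Grade 1 240/320 = 75%, Grade 2 153/180 = 85%, Grade 3 126/180 = 70%, Grade 4 187/340 = 55%, Grade 5 36/80 = 45%.
Inverse-response-rate weighting restores each class to its sampled count, so class totals weight by n_sampled:
  Grade 1: 320 × 51 = 16,320
  Grade 2: 180 × 25.5 = 4590
  Grade 3: 180 × 5.9 = 1062
  Grade 4: 340 × 20.7 = 7038
  Grade 5: 80 × 38.5 = 3080
Adjusted estimate = 32,090 / 1,100 = 29.1727 → 29.2%.

29.2%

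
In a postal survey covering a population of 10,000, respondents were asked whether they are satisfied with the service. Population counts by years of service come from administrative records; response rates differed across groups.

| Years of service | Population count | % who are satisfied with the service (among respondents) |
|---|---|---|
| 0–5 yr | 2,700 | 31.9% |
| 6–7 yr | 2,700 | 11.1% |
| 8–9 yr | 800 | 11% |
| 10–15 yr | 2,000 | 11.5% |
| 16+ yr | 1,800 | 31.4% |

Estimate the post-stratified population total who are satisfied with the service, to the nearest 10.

Estimated count per cell = population count × respondent percentage:
  0–5 yr: 2,700 × 31.9% = 861.3
  6–7 yr: 2,700 × 11.1% = 299.7
  8–9 yr: 800 × 11% = 88
  10–15 yr: 2,000 × 11.5% = 230
  16+ yr: 1,800 × 31.4% = 565.2
Estimated total = 2044.2 → 2,040.

2,040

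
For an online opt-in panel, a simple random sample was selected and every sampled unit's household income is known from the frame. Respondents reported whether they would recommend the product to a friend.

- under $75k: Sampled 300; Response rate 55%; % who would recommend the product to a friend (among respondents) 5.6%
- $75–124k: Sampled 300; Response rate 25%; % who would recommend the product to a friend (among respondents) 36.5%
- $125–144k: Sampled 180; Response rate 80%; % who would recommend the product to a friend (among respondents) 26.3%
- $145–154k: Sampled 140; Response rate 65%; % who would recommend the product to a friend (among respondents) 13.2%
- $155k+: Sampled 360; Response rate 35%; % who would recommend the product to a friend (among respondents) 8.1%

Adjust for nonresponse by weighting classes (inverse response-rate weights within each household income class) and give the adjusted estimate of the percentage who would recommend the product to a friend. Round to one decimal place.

17.3%

With weight = n_sampled/n_responded per class, the weighted class total is n_sampled:
  under $75k: 300 × 5.6 = 1680
  $75–124k: 300 × 36.5 = 10,950
  $125–144k: 180 × 26.3 = 4734
  $145–154k: 140 × 13.2 = 1848
  $155k+: 360 × 8.1 = 2916
Adjusted estimate = 22,128 / 1,280 = 17.2875 → 17.3%.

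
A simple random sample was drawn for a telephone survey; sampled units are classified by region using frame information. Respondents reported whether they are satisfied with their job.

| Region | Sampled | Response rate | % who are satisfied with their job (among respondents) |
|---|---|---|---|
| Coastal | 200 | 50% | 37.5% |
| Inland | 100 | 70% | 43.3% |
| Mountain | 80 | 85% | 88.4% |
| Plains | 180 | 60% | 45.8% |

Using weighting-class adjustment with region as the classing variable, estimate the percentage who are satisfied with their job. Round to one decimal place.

Inverse-response-rate weighting restores each class to its sampled count, so class totals weight by n_sampled:
  Coastal: 200 × 37.5 = 7500
  Inland: 100 × 43.3 = 4330
  Mountain: 80 × 88.4 = 7072
  Plains: 180 × 45.8 = 8244
Adjusted estimate = 27,146 / 560 = 48.475 → 48.5%.

48.5%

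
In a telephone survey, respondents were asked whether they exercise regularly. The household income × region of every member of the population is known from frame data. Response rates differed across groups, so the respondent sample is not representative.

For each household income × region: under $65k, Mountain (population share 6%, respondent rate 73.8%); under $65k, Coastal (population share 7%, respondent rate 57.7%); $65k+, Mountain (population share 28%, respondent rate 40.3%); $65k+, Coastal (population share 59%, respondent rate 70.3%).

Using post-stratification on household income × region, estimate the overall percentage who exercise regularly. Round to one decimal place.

61.2%

Each cell contributes population-share × respondent value:
  under $65k, Mountain: 0.06 × 73.8 = 4.428
  under $65k, Coastal: 0.07 × 57.7 = 4.039
  $65k+, Mountain: 0.28 × 40.3 = 11.284
  $65k+, Coastal: 0.59 × 70.3 = 41.477
Post-stratified estimate = 61.228 → 61.2%.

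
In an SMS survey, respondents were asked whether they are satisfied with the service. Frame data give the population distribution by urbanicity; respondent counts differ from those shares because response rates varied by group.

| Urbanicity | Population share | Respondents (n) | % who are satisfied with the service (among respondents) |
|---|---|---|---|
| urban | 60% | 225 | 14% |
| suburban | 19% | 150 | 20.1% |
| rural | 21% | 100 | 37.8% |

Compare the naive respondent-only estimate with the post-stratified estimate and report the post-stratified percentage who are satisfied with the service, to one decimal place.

20.2%

Naive respondent-only estimate (weights = respondent counts):
  (225/475)×14 + (150/475)×20.1 + (100/475)×37.8 = 20.9368%
Post-stratifying to population shares instead:
  0.6×14 + 0.19×20.1 + 0.21×37.8 = 20.157%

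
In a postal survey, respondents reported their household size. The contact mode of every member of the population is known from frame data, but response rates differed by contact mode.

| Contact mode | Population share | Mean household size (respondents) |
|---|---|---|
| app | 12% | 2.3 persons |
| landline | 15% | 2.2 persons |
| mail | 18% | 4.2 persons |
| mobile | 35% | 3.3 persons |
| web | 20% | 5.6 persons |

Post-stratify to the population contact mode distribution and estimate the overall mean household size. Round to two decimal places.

Post-stratification weights by population share, not respondent share:
  app: 0.12 × 2.3 = 0.276
  landline: 0.15 × 2.2 = 0.33
  mail: 0.18 × 4.2 = 0.756
  mobile: 0.35 × 3.3 = 1.155
  web: 0.2 × 5.6 = 1.12
Post-stratified estimate = 3.637 → 3.64.

3.64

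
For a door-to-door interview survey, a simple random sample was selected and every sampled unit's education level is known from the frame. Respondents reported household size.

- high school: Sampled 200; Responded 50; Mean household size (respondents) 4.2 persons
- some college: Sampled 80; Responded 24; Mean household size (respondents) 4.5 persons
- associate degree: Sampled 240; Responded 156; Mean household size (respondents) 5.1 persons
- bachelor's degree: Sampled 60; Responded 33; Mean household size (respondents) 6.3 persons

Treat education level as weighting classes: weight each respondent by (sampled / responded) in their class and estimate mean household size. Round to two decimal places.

4.83

Class response rates: high school 50/200 = 25%, some college 24/80 = 30%, associate degree 156/240 = 65%, bachelor's degree 33/60 = 55%.
Inverse-response-rate weighting restores each class to its sampled count, so class totals weight by n_sampled:
  high school: 200 × 4.2 = 840
  some college: 80 × 4.5 = 360
  associate degree: 240 × 5.1 = 1224
  bachelor's degree: 60 × 6.3 = 378
Adjusted estimate = 2802 / 580 = 4.83103 → 4.83.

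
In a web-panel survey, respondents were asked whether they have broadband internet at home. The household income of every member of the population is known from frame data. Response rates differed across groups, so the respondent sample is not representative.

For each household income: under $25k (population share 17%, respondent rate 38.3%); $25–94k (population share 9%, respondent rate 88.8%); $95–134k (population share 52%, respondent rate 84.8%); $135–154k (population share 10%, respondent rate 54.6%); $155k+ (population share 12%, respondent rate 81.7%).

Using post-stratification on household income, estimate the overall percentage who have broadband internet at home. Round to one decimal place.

Reweight to the known household income distribution:
  under $25k: 0.17 × 38.3 = 6.511
  $25–94k: 0.09 × 88.8 = 7.992
  $95–134k: 0.52 × 84.8 = 44.096
  $135–154k: 0.1 × 54.6 = 5.46
  $155k+: 0.12 × 81.7 = 9.804
Post-stratified estimate = 73.863 → 73.9%.

73.9%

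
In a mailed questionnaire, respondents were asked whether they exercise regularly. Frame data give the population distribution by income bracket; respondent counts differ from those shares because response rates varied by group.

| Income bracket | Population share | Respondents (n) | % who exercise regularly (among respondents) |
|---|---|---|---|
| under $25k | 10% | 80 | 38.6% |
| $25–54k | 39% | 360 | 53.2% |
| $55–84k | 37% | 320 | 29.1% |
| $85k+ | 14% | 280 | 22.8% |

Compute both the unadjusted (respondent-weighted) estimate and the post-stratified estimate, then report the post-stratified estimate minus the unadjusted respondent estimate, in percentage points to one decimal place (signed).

+2.1 percentage points

Naive respondent-only estimate (weights = respondent counts):
  (80/1040)×38.6 + (360/1040)×53.2 + (320/1040)×29.1 + (280/1040)×22.8 = 36.4769%
Post-stratified estimate weights by population shares:
  0.1×38.6 + 0.39×53.2 + 0.37×29.1 + 0.14×22.8 = 38.567%
Difference = 38.567 − 36.4769 = 2.0901 pp.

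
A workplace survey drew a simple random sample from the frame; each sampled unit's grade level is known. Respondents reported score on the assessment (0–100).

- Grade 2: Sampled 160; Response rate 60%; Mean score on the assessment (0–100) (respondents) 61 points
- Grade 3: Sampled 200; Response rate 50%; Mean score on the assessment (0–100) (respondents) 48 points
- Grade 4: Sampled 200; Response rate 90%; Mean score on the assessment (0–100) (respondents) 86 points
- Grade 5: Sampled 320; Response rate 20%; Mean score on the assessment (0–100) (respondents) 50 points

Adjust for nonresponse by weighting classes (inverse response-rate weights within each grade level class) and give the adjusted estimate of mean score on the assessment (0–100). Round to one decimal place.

59.7

Inverse-response-rate weighting restores each class to its sampled count, so class totals weight by n_sampled:
  Grade 2: 160 × 61 = 9760
  Grade 3: 200 × 48 = 9600
  Grade 4: 200 × 86 = 17,200
  Grade 5: 320 × 50 = 16,000
Adjusted estimate = 52,560 / 880 = 59.7273 → 59.7.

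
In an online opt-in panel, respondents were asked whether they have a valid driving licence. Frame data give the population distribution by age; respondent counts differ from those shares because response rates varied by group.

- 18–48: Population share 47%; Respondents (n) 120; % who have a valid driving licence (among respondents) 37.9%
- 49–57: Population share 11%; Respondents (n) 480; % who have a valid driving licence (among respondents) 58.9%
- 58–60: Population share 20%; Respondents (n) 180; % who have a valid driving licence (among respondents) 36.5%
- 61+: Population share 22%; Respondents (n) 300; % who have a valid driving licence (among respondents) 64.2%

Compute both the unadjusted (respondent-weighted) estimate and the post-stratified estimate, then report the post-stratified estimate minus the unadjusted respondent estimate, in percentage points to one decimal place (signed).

-8.6 percentage points

Naive respondent-only estimate (weights = respondent counts):
  (120/1080)×37.9 + (480/1080)×58.9 + (180/1080)×36.5 + (300/1080)×64.2 = 54.3056%
Post-stratifying to population shares instead:
  0.47×37.9 + 0.11×58.9 + 0.2×36.5 + 0.22×64.2 = 45.716%
Difference = 45.716 − 54.3056 = -8.5896 pp.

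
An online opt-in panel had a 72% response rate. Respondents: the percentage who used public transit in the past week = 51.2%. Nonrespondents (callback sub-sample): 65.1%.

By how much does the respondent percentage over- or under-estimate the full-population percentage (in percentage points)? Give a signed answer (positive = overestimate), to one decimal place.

Nonresponse fraction = 1 − 0.72 = 0.28.
Bias = (nonresponse fraction) × (respondent percentage − nonrespondent percentage)
     = 0.28 × (51.2 − 65.1) = 0.28 × -13.9 = -3.892.

-3.9 percentage points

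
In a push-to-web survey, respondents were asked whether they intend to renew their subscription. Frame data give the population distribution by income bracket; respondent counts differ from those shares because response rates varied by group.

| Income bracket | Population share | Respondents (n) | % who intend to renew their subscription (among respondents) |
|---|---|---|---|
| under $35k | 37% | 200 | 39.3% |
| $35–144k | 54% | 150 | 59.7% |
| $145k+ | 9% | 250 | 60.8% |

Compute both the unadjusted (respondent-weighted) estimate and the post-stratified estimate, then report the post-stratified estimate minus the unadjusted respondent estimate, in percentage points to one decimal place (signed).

Unadjusted (pooled respondent) estimate weights by respondent counts:
  (200/600)×39.3 + (150/600)×59.7 + (250/600)×60.8 = 53.3583%
Post-stratified estimate weights by population shares:
  0.37×39.3 + 0.54×59.7 + 0.09×60.8 = 52.251%
Difference = 52.251 − 53.3583 = -1.1073 pp.

-1.1 percentage points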